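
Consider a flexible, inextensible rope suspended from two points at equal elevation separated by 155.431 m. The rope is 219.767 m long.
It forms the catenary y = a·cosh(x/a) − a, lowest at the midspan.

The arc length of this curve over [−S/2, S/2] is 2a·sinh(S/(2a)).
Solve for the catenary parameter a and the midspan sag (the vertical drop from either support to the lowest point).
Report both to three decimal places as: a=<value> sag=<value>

a=52.125 sag=69.495

seed: a₀ = √(S³/(24(L−S))) = √(155.431³/(24·64.336)) = 49.314407
iter 1: u=1.575919  f(a)=+8.478e+00  f'(a)=-3.317e+00  a ← 49.314407 − (+8.478e+00/-3.317e+00) = 51.870026
iter 2: u=1.498274  f(a)=+7.036e-01  f'(a)=-2.788e+00  a ← 51.870026 − (+7.036e-01/-2.788e+00) = 52.122433
iter 3: u=1.491018  f(a)=+5.816e-03  f'(a)=-2.742e+00  a ← 52.122433 − (+5.816e-03/-2.742e+00) = 52.124554
iter 4: u=1.490958  f(a)=+4.046e-07  f'(a)=-2.741e+00  a ← 52.124554 − (+4.046e-07/-2.741e+00) = 52.124555
iter 5: u=1.490958  f(a)=+0.000e+00  f'(a)=-2.741e+00  a ← 52.124555 − (+0.000e+00/-2.741e+00) = 52.124555
converged: |Δa| < 1e-12 after 5 iterations
sag = a·(cosh(S/(2a)) − 1) = 52.124555·(cosh(1.490958) − 1) = 69.495151
T_max/T_min = cosh(S/(2a)) = 2.333252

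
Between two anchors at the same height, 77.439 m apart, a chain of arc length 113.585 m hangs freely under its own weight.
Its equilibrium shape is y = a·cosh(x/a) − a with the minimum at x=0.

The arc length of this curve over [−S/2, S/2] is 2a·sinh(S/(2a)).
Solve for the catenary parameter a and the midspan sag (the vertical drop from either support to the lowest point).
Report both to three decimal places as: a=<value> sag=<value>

seed: a₀ = √(S³/(24(L−S))) = √(77.439³/(24·36.146)) = 23.136830
iter 1: u=1.673501  f(a)=+5.413e+00  f'(a)=-4.092e+00  a ← 23.136830 − (+5.413e+00/-4.092e+00) = 24.459595
iter 2: u=1.582998  f(a)=+4.989e-01  f'(a)=-3.369e+00  a ← 24.459595 − (+4.989e-01/-3.369e+00) = 24.607654
iter 3: u=1.573474  f(a)=+5.188e-03  f'(a)=-3.300e+00  a ← 24.607654 − (+5.188e-03/-3.300e+00) = 24.609226
iter 4: u=1.573373  f(a)=+5.740e-07  f'(a)=-3.299e+00  a ← 24.609226 − (+5.740e-07/-3.299e+00) = 24.609226
iter 5: u=1.573373  f(a)=+1.421e-14  f'(a)=-3.299e+00  a ← 24.609226 − (+1.421e-14/-3.299e+00) = 24.609226
converged: |Δa| < 1e-12 after 5 iterations
sag = a·(cosh(S/(2a)) − 1) = 24.609226·(cosh(1.573373) − 1) = 37.285863
T_max/T_min = cosh(S/(2a)) = 2.515117

a=24.609 sag=37.286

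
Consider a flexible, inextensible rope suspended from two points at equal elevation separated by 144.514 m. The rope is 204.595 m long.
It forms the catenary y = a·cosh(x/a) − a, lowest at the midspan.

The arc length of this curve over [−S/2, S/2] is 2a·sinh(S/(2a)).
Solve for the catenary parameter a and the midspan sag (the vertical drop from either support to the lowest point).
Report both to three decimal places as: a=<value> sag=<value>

seed: a₀ = √(S³/(24(L−S))) = √(144.514³/(24·60.081)) = 45.749957
iter 1: u=1.579389  f(a)=+7.954e+00  f'(a)=-3.343e+00  a ← 45.749957 − (+7.954e+00/-3.343e+00) = 48.129497
iter 2: u=1.501304  f(a)=+6.627e-01  f'(a)=-2.807e+00  a ← 48.129497 − (+6.627e-01/-2.807e+00) = 48.365592
iter 3: u=1.493975  f(a)=+5.524e-03  f'(a)=-2.760e+00  a ← 48.365592 − (+5.524e-03/-2.760e+00) = 48.367593
iter 4: u=1.493913  f(a)=+3.909e-07  f'(a)=-2.760e+00  a ← 48.367593 − (+3.909e-07/-2.760e+00) = 48.367594
iter 5: u=1.493913  f(a)=-5.684e-14  f'(a)=-2.760e+00  a ← 48.367594 − (-5.684e-14/-2.760e+00) = 48.367594
converged: |Δa| < 1e-12 after 5 iterations
sag = a·(cosh(S/(2a)) − 1) = 48.367594·(cosh(1.493913) − 1) = 64.788063
T_max/T_min = cosh(S/(2a)) = 2.339493

a=48.368 sag=64.788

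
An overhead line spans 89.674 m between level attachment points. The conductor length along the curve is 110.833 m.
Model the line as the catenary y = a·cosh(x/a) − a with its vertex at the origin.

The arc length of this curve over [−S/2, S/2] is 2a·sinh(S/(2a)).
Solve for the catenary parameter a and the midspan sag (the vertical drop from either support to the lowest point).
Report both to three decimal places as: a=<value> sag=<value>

a=38.950 sag=28.785

seed: a₀ = √(S³/(24(L−S))) = √(89.674³/(24·21.159)) = 37.683100
iter 1: u=1.189844  f(a)=+1.549e+00  f'(a)=-1.290e+00  a ← 37.683100 − (+1.549e+00/-1.290e+00) = 38.883859
iter 2: u=1.153101  f(a)=+7.713e-02  f'(a)=-1.165e+00  a ← 38.883859 − (+7.713e-02/-1.165e+00) = 38.950087
iter 3: u=1.151140  f(a)=+2.134e-04  f'(a)=-1.158e+00  a ← 38.950087 − (+2.134e-04/-1.158e+00) = 38.950271
iter 4: u=1.151134  f(a)=+1.643e-09  f'(a)=-1.158e+00  a ← 38.950271 − (+1.643e-09/-1.158e+00) = 38.950271
iter 5: u=1.151134  f(a)=-1.421e-14  f'(a)=-1.158e+00  a ← 38.950271 − (-1.421e-14/-1.158e+00) = 38.950271
converged: |Δa| < 1e-12 after 5 iterations
sag = a·(cosh(S/(2a)) − 1) = 38.950271·(cosh(1.151134) − 1) = 28.785333
T_max/T_min = cosh(S/(2a)) = 1.739028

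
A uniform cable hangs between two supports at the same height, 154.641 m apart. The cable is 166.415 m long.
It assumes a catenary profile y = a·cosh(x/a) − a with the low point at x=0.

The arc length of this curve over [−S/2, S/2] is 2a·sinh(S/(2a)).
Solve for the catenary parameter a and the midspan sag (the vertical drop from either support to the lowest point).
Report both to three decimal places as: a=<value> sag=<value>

a=115.682 sag=26.816

seed: a₀ = √(S³/(24(L−S))) = √(154.641³/(24·11.774)) = 114.398239
iter 1: u=0.675889  f(a)=+2.719e-01  f'(a)=-2.154e-01  a ← 114.398239 − (+2.719e-01/-2.154e-01) = 115.660432
iter 2: u=0.668513  f(a)=+4.565e-03  f'(a)=-2.082e-01  a ← 115.660432 − (+4.565e-03/-2.082e-01) = 115.682357
iter 3: u=0.668386  f(a)=+1.336e-06  f'(a)=-2.081e-01  a ← 115.682357 − (+1.336e-06/-2.081e-01) = 115.682363
iter 4: u=0.668386  f(a)=+1.421e-13  f'(a)=-2.081e-01  a ← 115.682363 − (+1.421e-13/-2.081e-01) = 115.682363
converged: |Δa| < 1e-12 after 4 iterations
sag = a·(cosh(S/(2a)) − 1) = 115.682363·(cosh(0.668386) − 1) = 26.816399
T_max/T_min = cosh(S/(2a)) = 1.231811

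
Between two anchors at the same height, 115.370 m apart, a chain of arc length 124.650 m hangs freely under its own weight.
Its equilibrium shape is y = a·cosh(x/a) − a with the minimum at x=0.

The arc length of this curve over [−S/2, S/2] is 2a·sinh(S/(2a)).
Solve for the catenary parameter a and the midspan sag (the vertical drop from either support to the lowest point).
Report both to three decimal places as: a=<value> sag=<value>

a=84.018 sag=20.593

seed: a₀ = √(S³/(24(L−S))) = √(115.370³/(24·9.280)) = 83.034721
iter 1: u=0.694709  f(a)=+2.265e-01  f'(a)=-2.345e-01  a ← 83.034721 − (+2.265e-01/-2.345e-01) = 84.000736
iter 2: u=0.686720  f(a)=+4.014e-03  f'(a)=-2.263e-01  a ← 84.000736 − (+4.014e-03/-2.263e-01) = 84.018476
iter 3: u=0.686575  f(a)=+1.311e-06  f'(a)=-2.261e-01  a ← 84.018476 − (+1.311e-06/-2.261e-01) = 84.018482
iter 4: u=0.686575  f(a)=+1.421e-13  f'(a)=-2.261e-01  a ← 84.018482 − (+1.421e-13/-2.261e-01) = 84.018482
converged: |Δa| < 1e-12 after 4 iterations
sag = a·(cosh(S/(2a)) − 1) = 84.018482·(cosh(0.686575) − 1) = 20.592755
T_max/T_min = cosh(S/(2a)) = 1.245098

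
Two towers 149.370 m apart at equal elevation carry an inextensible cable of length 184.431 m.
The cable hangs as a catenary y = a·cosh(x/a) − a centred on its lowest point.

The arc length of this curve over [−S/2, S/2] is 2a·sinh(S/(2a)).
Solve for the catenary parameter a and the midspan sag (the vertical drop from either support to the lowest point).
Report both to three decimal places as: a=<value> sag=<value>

seed: a₀ = √(S³/(24(L−S))) = √(149.370³/(24·35.061)) = 62.932836
iter 1: u=1.186741  f(a)=+2.553e+00  f'(a)=-1.279e+00  a ← 62.932836 − (+2.553e+00/-1.279e+00) = 64.928788
iter 2: u=1.150260  f(a)=+1.265e-01  f'(a)=-1.155e+00  a ← 64.928788 − (+1.265e-01/-1.155e+00) = 65.038284
iter 3: u=1.148324  f(a)=+3.464e-04  f'(a)=-1.149e+00  a ← 65.038284 − (+3.464e-04/-1.149e+00) = 65.038585
iter 4: u=1.148318  f(a)=+2.612e-09  f'(a)=-1.149e+00  a ← 65.038585 − (+2.612e-09/-1.149e+00) = 65.038585
iter 5: u=1.148318  f(a)=-2.842e-14  f'(a)=-1.149e+00  a ← 65.038585 − (-2.842e-14/-1.149e+00) = 65.038585
converged: |Δa| < 1e-12 after 5 iterations
sag = a·(cosh(S/(2a)) − 1) = 65.038585·(cosh(1.148318) − 1) = 47.805183
T_max/T_min = cosh(S/(2a)) = 1.735028

a=65.039 sag=47.805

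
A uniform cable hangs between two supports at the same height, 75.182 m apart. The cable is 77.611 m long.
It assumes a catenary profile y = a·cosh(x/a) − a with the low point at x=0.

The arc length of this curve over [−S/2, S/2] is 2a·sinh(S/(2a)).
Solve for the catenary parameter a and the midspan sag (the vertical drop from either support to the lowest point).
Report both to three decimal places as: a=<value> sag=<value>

a=85.790 sag=8.368

seed: a₀ = √(S³/(24(L−S))) = √(75.182³/(24·2.429)) = 85.379073
iter 1: u=0.440284  f(a)=+2.365e-02  f'(a)=-5.801e-02  a ← 85.379073 − (+2.365e-02/-5.801e-02) = 85.786796
iter 2: u=0.438191  f(a)=+1.705e-04  f'(a)=-5.718e-02  a ← 85.786796 − (+1.705e-04/-5.718e-02) = 85.789778
iter 3: u=0.438176  f(a)=+9.003e-09  f'(a)=-5.717e-02  a ← 85.789778 − (+9.003e-09/-5.717e-02) = 85.789779
iter 4: u=0.438176  f(a)=+0.000e+00  f'(a)=-5.717e-02  a ← 85.789779 − (+0.000e+00/-5.717e-02) = 85.789779
converged: |Δa| < 1e-12 after 4 iterations
sag = a·(cosh(S/(2a)) − 1) = 85.789779·(cosh(0.438176) − 1) = 8.368349
T_max/T_min = cosh(S/(2a)) = 1.097545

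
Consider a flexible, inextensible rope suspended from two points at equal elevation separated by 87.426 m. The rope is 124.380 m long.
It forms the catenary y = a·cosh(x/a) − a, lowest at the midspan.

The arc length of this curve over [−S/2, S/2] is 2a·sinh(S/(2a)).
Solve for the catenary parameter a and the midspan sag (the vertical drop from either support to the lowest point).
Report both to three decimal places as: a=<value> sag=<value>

seed: a₀ = √(S³/(24(L−S))) = √(87.426³/(24·36.954)) = 27.448876
iter 1: u=1.592524  f(a)=+4.979e+00  f'(a)=-3.440e+00  a ← 27.448876 − (+4.979e+00/-3.440e+00) = 28.896192
iter 2: u=1.512760  f(a)=+4.209e-01  f'(a)=-2.881e+00  a ← 28.896192 − (+4.209e-01/-2.881e+00) = 29.042290
iter 3: u=1.505150  f(a)=+3.622e-03  f'(a)=-2.832e+00  a ← 29.042290 − (+3.622e-03/-2.832e+00) = 29.043569
iter 4: u=1.505084  f(a)=+2.733e-07  f'(a)=-2.831e+00  a ← 29.043569 − (+2.733e-07/-2.831e+00) = 29.043569
iter 5: u=1.505084  f(a)=+0.000e+00  f'(a)=-2.831e+00  a ← 29.043569 − (+0.000e+00/-2.831e+00) = 29.043569
converged: |Δa| < 1e-12 after 5 iterations
sag = a·(cosh(S/(2a)) − 1) = 29.043569·(cosh(1.505084) − 1) = 39.594066
T_max/T_min = cosh(S/(2a)) = 2.363264

a=29.044 sag=39.594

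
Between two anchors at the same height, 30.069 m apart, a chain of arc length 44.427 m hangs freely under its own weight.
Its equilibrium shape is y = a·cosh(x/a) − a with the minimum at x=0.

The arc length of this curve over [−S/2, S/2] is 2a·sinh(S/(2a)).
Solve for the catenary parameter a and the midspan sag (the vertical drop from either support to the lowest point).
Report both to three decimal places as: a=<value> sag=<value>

seed: a₀ = √(S³/(24(L−S))) = √(30.069³/(24·14.358)) = 8.882309
iter 1: u=1.692634  f(a)=+2.203e+00  f'(a)=-4.259e+00  a ← 8.882309 − (+2.203e+00/-4.259e+00) = 9.399507
iter 2: u=1.599499  f(a)=+2.071e-01  f'(a)=-3.493e+00  a ← 9.399507 − (+2.071e-01/-3.493e+00) = 9.458785
iter 3: u=1.589475  f(a)=+2.248e-03  f'(a)=-3.417e+00  a ← 9.458785 − (+2.248e-03/-3.417e+00) = 9.459443
iter 4: u=1.589364  f(a)=+2.715e-07  f'(a)=-3.417e+00  a ← 9.459443 − (+2.715e-07/-3.417e+00) = 9.459443
iter 5: u=1.589364  f(a)=+7.105e-15  f'(a)=-3.417e+00  a ← 9.459443 − (+7.105e-15/-3.417e+00) = 9.459443
converged: |Δa| < 1e-12 after 5 iterations
sag = a·(cosh(S/(2a)) − 1) = 9.459443·(cosh(1.589364) − 1) = 14.684307
T_max/T_min = cosh(S/(2a)) = 2.552344

a=9.459 sag=14.684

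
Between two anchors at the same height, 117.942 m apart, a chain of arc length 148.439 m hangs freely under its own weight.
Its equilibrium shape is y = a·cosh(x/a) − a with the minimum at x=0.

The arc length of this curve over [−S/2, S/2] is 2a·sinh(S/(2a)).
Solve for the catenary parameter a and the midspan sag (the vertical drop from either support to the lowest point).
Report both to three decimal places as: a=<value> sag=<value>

seed: a₀ = √(S³/(24(L−S))) = √(117.942³/(24·30.497)) = 47.344393
iter 1: u=1.245575  f(a)=+2.455e+00  f'(a)=-1.500e+00  a ← 47.344393 − (+2.455e+00/-1.500e+00) = 48.981546
iter 2: u=1.203943  f(a)=+1.331e-01  f'(a)=-1.341e+00  a ← 48.981546 − (+1.331e-01/-1.341e+00) = 49.080794
iter 3: u=1.201509  f(a)=+4.408e-04  f'(a)=-1.332e+00  a ← 49.080794 − (+4.408e-04/-1.332e+00) = 49.081125
iter 4: u=1.201501  f(a)=+4.869e-09  f'(a)=-1.332e+00  a ← 49.081125 − (+4.869e-09/-1.332e+00) = 49.081125
iter 5: u=1.201501  f(a)=-2.842e-14  f'(a)=-1.332e+00  a ← 49.081125 − (-2.842e-14/-1.332e+00) = 49.081125
converged: |Δa| < 1e-12 after 5 iterations
sag = a·(cosh(S/(2a)) − 1) = 49.081125·(cosh(1.201501) − 1) = 39.899160
T_max/T_min = cosh(S/(2a)) = 1.812923

a=49.081 sag=39.899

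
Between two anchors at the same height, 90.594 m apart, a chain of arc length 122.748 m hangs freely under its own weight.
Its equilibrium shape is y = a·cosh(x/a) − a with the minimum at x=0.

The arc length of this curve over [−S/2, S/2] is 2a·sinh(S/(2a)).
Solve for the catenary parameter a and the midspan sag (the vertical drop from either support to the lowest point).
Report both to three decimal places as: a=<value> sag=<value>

seed: a₀ = √(S³/(24(L−S))) = √(90.594³/(24·32.154)) = 31.040308
iter 1: u=1.459296  f(a)=+3.602e+00  f'(a)=-2.548e+00  a ← 31.040308 − (+3.602e+00/-2.548e+00) = 32.454240
iter 2: u=1.395719  f(a)=+2.608e-01  f'(a)=-2.191e+00  a ← 32.454240 − (+2.608e-01/-2.191e+00) = 32.573250
iter 3: u=1.390620  f(a)=+1.602e-03  f'(a)=-2.164e+00  a ← 32.573250 − (+1.602e-03/-2.164e+00) = 32.573990
iter 4: u=1.390588  f(a)=+6.130e-08  f'(a)=-2.164e+00  a ← 32.573990 − (+6.130e-08/-2.164e+00) = 32.573990
iter 5: u=1.390588  f(a)=-1.421e-14  f'(a)=-2.164e+00  a ← 32.573990 − (-1.421e-14/-2.164e+00) = 32.573990
converged: |Δa| < 1e-12 after 5 iterations
sag = a·(cosh(S/(2a)) − 1) = 32.573990·(cosh(1.390588) − 1) = 36.908617
T_max/T_min = cosh(S/(2a)) = 2.133070

a=32.574 sag=36.909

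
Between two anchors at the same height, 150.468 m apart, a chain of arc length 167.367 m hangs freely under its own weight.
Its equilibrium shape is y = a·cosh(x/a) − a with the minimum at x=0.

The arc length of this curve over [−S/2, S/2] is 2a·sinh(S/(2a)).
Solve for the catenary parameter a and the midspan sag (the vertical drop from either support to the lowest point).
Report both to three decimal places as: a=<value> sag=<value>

seed: a₀ = √(S³/(24(L−S))) = √(150.468³/(24·16.899)) = 91.649500
iter 1: u=0.820888  f(a)=+5.786e-01  f'(a)=-3.942e-01  a ← 91.649500 − (+5.786e-01/-3.942e-01) = 93.117163
iter 2: u=0.807950  f(a)=+1.419e-02  f'(a)=-3.751e-01  a ← 93.117163 − (+1.419e-02/-3.751e-01) = 93.154996
iter 3: u=0.807622  f(a)=+9.013e-06  f'(a)=-3.746e-01  a ← 93.154996 − (+9.013e-06/-3.746e-01) = 93.155020
iter 4: u=0.807622  f(a)=+3.638e-12  f'(a)=-3.746e-01  a ← 93.155020 − (+3.638e-12/-3.746e-01) = 93.155020
converged: |Δa| < 1e-12 after 4 iterations
sag = a·(cosh(S/(2a)) − 1) = 93.155020·(cosh(0.807622) − 1) = 32.067925
T_max/T_min = cosh(S/(2a)) = 1.344243

a=93.155 sag=32.068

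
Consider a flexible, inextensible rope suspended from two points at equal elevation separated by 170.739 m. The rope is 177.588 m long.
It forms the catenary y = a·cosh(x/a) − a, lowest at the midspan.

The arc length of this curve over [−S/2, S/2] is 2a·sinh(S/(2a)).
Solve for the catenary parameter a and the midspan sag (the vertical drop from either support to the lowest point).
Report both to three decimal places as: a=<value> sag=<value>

seed: a₀ = √(S³/(24(L−S))) = √(170.739³/(24·6.849)) = 174.012280
iter 1: u=0.490595  f(a)=+8.290e-02  f'(a)=-8.063e-02  a ← 174.012280 − (+8.290e-02/-8.063e-02) = 175.040387
iter 2: u=0.487713  f(a)=+7.404e-04  f'(a)=-7.919e-02  a ← 175.040387 − (+7.404e-04/-7.919e-02) = 175.049736
iter 3: u=0.487687  f(a)=+6.025e-08  f'(a)=-7.918e-02  a ← 175.049736 − (+6.025e-08/-7.918e-02) = 175.049737
iter 4: u=0.487687  f(a)=+2.842e-14  f'(a)=-7.918e-02  a ← 175.049737 − (+2.842e-14/-7.918e-02) = 175.049737
converged: |Δa| < 1e-12 after 4 iterations
sag = a·(cosh(S/(2a)) − 1) = 175.049737·(cosh(0.487687) − 1) = 21.232674
T_max/T_min = cosh(S/(2a)) = 1.121295

a=175.050 sag=21.233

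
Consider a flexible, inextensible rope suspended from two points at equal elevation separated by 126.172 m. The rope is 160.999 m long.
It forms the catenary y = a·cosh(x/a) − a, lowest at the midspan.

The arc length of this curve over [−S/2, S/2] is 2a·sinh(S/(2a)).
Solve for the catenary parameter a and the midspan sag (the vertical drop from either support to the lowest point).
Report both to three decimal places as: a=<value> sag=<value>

a=50.934 sag=44.326

seed: a₀ = √(S³/(24(L−S))) = √(126.172³/(24·34.827)) = 49.020849
iter 1: u=1.286922  f(a)=+3.000e+00  f'(a)=-1.671e+00  a ← 49.020849 − (+3.000e+00/-1.671e+00) = 50.816833
iter 2: u=1.241439  f(a)=+1.728e-01  f'(a)=-1.483e+00  a ← 50.816833 − (+1.728e-01/-1.483e+00) = 50.933316
iter 3: u=1.238600  f(a)=+6.503e-04  f'(a)=-1.472e+00  a ← 50.933316 − (+6.503e-04/-1.472e+00) = 50.933758
iter 4: u=1.238589  f(a)=+9.291e-09  f'(a)=-1.472e+00  a ← 50.933758 − (+9.291e-09/-1.472e+00) = 50.933758
iter 5: u=1.238589  f(a)=+0.000e+00  f'(a)=-1.472e+00  a ← 50.933758 − (+0.000e+00/-1.472e+00) = 50.933758
converged: |Δa| < 1e-12 after 5 iterations
sag = a·(cosh(S/(2a)) − 1) = 50.933758·(cosh(1.238589) − 1) = 44.325978
T_max/T_min = cosh(S/(2a)) = 1.870267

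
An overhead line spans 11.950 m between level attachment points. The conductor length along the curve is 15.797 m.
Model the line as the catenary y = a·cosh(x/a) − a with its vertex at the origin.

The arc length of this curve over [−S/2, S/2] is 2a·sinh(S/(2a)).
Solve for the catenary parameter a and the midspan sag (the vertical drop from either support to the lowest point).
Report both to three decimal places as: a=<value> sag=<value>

seed: a₀ = √(S³/(24(L−S))) = √(11.950³/(24·3.847)) = 4.299175
iter 1: u=1.389801  f(a)=+3.891e-01  f'(a)=-2.160e+00  a ← 4.299175 − (+3.891e-01/-2.160e+00) = 4.479304
iter 2: u=1.333913  f(a)=+2.579e-02  f'(a)=-1.882e+00  a ← 4.479304 − (+2.579e-02/-1.882e+00) = 4.493005
iter 3: u=1.329845  f(a)=+1.311e-04  f'(a)=-1.863e+00  a ← 4.493005 − (+1.311e-04/-1.863e+00) = 4.493075
iter 4: u=1.329824  f(a)=+3.425e-09  f'(a)=-1.863e+00  a ← 4.493075 − (+3.425e-09/-1.863e+00) = 4.493075
iter 5: u=1.329824  f(a)=-3.553e-15  f'(a)=-1.863e+00  a ← 4.493075 − (-3.553e-15/-1.863e+00) = 4.493075
converged: |Δa| < 1e-12 after 5 iterations
sag = a·(cosh(S/(2a)) − 1) = 4.493075·(cosh(1.329824) − 1) = 4.593950
T_max/T_min = cosh(S/(2a)) = 2.022451

a=4.493 sag=4.594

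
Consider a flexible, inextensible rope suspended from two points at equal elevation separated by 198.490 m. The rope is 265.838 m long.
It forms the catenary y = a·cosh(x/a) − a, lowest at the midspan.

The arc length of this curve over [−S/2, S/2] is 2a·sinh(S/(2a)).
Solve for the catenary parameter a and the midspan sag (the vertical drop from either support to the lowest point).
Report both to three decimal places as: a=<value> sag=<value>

seed: a₀ = √(S³/(24(L−S))) = √(198.490³/(24·67.348)) = 69.556861
iter 1: u=1.426818  f(a)=+7.197e+00  f'(a)=-2.360e+00  a ← 69.556861 − (+7.197e+00/-2.360e+00) = 72.605912
iter 2: u=1.366900  f(a)=+5.003e-01  f'(a)=-2.043e+00  a ← 72.605912 − (+5.003e-01/-2.043e+00) = 72.850829
iter 3: u=1.362304  f(a)=+2.817e-03  f'(a)=-2.020e+00  a ← 72.850829 − (+2.817e-03/-2.020e+00) = 72.852223
iter 4: u=1.362278  f(a)=+9.040e-08  f'(a)=-2.020e+00  a ← 72.852223 − (+9.040e-08/-2.020e+00) = 72.852223
iter 5: u=1.362278  f(a)=+0.000e+00  f'(a)=-2.020e+00  a ← 72.852223 − (+0.000e+00/-2.020e+00) = 72.852223
converged: |Δa| < 1e-12 after 5 iterations
sag = a·(cosh(S/(2a)) − 1) = 72.852223·(cosh(1.362278) − 1) = 78.722534
T_max/T_min = cosh(S/(2a)) = 2.080578

a=72.852 sag=78.723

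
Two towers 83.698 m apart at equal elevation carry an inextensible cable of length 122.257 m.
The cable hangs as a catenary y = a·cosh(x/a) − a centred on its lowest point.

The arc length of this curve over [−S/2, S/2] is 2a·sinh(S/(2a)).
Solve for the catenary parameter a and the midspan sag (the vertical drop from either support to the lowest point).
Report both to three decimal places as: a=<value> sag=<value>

seed: a₀ = √(S³/(24(L−S))) = √(83.698³/(24·38.559)) = 25.171211
iter 1: u=1.662574  f(a)=+5.694e+00  f'(a)=-3.999e+00  a ← 25.171211 − (+5.694e+00/-3.999e+00) = 26.595123
iter 2: u=1.573559  f(a)=+5.189e-01  f'(a)=-3.300e+00  a ← 26.595123 − (+5.189e-01/-3.300e+00) = 26.752343
iter 3: u=1.564312  f(a)=+5.263e-03  f'(a)=-3.234e+00  a ← 26.752343 − (+5.263e-03/-3.234e+00) = 26.753971
iter 4: u=1.564216  f(a)=+5.537e-07  f'(a)=-3.233e+00  a ← 26.753971 − (+5.537e-07/-3.233e+00) = 26.753971
iter 5: u=1.564216  f(a)=+2.842e-14  f'(a)=-3.233e+00  a ← 26.753971 − (+2.842e-14/-3.233e+00) = 26.753971
converged: |Δa| < 1e-12 after 5 iterations
sag = a·(cosh(S/(2a)) − 1) = 26.753971·(cosh(1.564216) − 1) = 39.972849
T_max/T_min = cosh(S/(2a)) = 2.494090

a=26.754 sag=39.973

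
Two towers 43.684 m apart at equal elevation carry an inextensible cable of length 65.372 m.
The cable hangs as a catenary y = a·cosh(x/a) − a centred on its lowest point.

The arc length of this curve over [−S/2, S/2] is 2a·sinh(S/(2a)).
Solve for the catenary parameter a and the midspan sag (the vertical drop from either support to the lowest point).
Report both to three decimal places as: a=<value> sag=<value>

a=13.507 sag=21.860

seed: a₀ = √(S³/(24(L−S))) = √(43.684³/(24·21.688)) = 12.655177
iter 1: u=1.725934  f(a)=+3.469e+00  f'(a)=-4.563e+00  a ← 12.655177 − (+3.469e+00/-4.563e+00) = 13.415386
iter 2: u=1.628131  f(a)=+3.372e-01  f'(a)=-3.716e+00  a ← 13.415386 − (+3.372e-01/-3.716e+00) = 13.506128
iter 3: u=1.617192  f(a)=+3.942e-03  f'(a)=-3.629e+00  a ← 13.506128 − (+3.942e-03/-3.629e+00) = 13.507214
iter 4: u=1.617062  f(a)=+5.529e-07  f'(a)=-3.628e+00  a ← 13.507214 − (+5.529e-07/-3.628e+00) = 13.507214
iter 5: u=1.617062  f(a)=+1.421e-14  f'(a)=-3.628e+00  a ← 13.507214 − (+1.421e-14/-3.628e+00) = 13.507214
converged: |Δa| < 1e-12 after 5 iterations
sag = a·(cosh(S/(2a)) − 1) = 13.507214·(cosh(1.617062) − 1) = 21.859711
T_max/T_min = cosh(S/(2a)) = 2.618373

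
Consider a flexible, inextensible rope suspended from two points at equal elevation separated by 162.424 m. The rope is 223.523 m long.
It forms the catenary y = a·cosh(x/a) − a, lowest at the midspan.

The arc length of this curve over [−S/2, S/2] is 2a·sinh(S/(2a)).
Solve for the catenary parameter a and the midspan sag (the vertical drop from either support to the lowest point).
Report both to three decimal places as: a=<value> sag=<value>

seed: a₀ = √(S³/(24(L−S))) = √(162.424³/(24·61.099)) = 54.057086
iter 1: u=1.502338  f(a)=+7.277e+00  f'(a)=-2.814e+00  a ← 54.057086 − (+7.277e+00/-2.814e+00) = 56.643587
iter 2: u=1.433737  f(a)=+5.549e-01  f'(a)=-2.399e+00  a ← 56.643587 − (+5.549e-01/-2.399e+00) = 56.874853
iter 3: u=1.427907  f(a)=+3.815e-03  f'(a)=-2.367e+00  a ← 56.874853 − (+3.815e-03/-2.367e+00) = 56.876465
iter 4: u=1.427867  f(a)=+1.831e-07  f'(a)=-2.366e+00  a ← 56.876465 − (+1.831e-07/-2.366e+00) = 56.876465
iter 5: u=1.427867  f(a)=+2.842e-14  f'(a)=-2.366e+00  a ← 56.876465 − (+2.842e-14/-2.366e+00) = 56.876465
converged: |Δa| < 1e-12 after 5 iterations
sag = a·(cosh(S/(2a)) − 1) = 56.876465·(cosh(1.427867) − 1) = 68.525151
T_max/T_min = cosh(S/(2a)) = 2.204807

a=56.876 sag=68.525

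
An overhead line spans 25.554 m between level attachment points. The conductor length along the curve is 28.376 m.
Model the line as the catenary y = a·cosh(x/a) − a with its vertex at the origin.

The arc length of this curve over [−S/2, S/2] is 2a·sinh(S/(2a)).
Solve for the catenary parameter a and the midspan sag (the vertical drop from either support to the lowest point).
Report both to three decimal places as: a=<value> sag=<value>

seed: a₀ = √(S³/(24(L−S))) = √(25.554³/(24·2.822)) = 15.696550
iter 1: u=0.814001  f(a)=+9.498e-02  f'(a)=-3.840e-01  a ← 15.696550 − (+9.498e-02/-3.840e-01) = 15.943919
iter 2: u=0.801371  f(a)=+2.292e-03  f'(a)=-3.656e-01  a ← 15.943919 − (+2.292e-03/-3.656e-01) = 15.950187
iter 3: u=0.801056  f(a)=+1.408e-06  f'(a)=-3.652e-01  a ← 15.950187 − (+1.408e-06/-3.652e-01) = 15.950191
iter 4: u=0.801056  f(a)=+5.294e-13  f'(a)=-3.652e-01  a ← 15.950191 − (+5.294e-13/-3.652e-01) = 15.950191
converged: |Δa| < 1e-12 after 4 iterations
sag = a·(cosh(S/(2a)) − 1) = 15.950191·(cosh(0.801056) − 1) = 5.397126
T_max/T_min = cosh(S/(2a)) = 1.338374

a=15.950 sag=5.397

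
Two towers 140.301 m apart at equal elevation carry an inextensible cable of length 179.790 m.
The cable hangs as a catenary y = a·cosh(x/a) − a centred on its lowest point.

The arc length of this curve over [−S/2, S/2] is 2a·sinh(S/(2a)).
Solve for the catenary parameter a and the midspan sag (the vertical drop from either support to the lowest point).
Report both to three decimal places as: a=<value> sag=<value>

a=56.127 sag=49.851

seed: a₀ = √(S³/(24(L−S))) = √(140.301³/(24·39.489)) = 53.981812
iter 1: u=1.299521  f(a)=+3.472e+00  f'(a)=-1.725e+00  a ← 53.981812 − (+3.472e+00/-1.725e+00) = 55.993768
iter 2: u=1.252827  f(a)=+2.035e-01  f'(a)=-1.529e+00  a ← 55.993768 − (+2.035e-01/-1.529e+00) = 56.126915
iter 3: u=1.249855  f(a)=+7.959e-04  f'(a)=-1.517e+00  a ← 56.126915 − (+7.959e-04/-1.517e+00) = 56.127440
iter 4: u=1.249843  f(a)=+1.228e-08  f'(a)=-1.517e+00  a ← 56.127440 − (+1.228e-08/-1.517e+00) = 56.127440
iter 5: u=1.249843  f(a)=+0.000e+00  f'(a)=-1.517e+00  a ← 56.127440 − (+0.000e+00/-1.517e+00) = 56.127440
converged: |Δa| < 1e-12 after 5 iterations
sag = a·(cosh(S/(2a)) − 1) = 56.127440·(cosh(1.249843) − 1) = 49.850862
T_max/T_min = cosh(S/(2a)) = 1.888173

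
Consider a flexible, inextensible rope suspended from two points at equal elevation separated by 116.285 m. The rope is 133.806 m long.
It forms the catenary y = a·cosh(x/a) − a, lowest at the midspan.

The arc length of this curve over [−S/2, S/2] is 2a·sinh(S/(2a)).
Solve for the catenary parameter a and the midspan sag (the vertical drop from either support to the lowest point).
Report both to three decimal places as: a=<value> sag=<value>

seed: a₀ = √(S³/(24(L−S))) = √(116.285³/(24·17.521)) = 61.150566
iter 1: u=0.950809  f(a)=+8.092e-01  f'(a)=-6.266e-01  a ← 61.150566 − (+8.092e-01/-6.266e-01) = 62.442153
iter 2: u=0.931142  f(a)=+2.635e-02  f'(a)=-5.863e-01  a ← 62.442153 − (+2.635e-02/-5.863e-01) = 62.487091
iter 3: u=0.930472  f(a)=+3.002e-05  f'(a)=-5.850e-01  a ← 62.487091 − (+3.002e-05/-5.850e-01) = 62.487142
iter 4: u=0.930471  f(a)=+3.905e-11  f'(a)=-5.850e-01  a ← 62.487142 − (+3.905e-11/-5.850e-01) = 62.487142
iter 5: u=0.930471  f(a)=+0.000e+00  f'(a)=-5.850e-01  a ← 62.487142 − (+0.000e+00/-5.850e-01) = 62.487142
converged: |Δa| < 1e-12 after 5 iterations
sag = a·(cosh(S/(2a)) − 1) = 62.487142·(cosh(0.930471) − 1) = 29.058772
T_max/T_min = cosh(S/(2a)) = 1.465036

a=62.487 sag=29.059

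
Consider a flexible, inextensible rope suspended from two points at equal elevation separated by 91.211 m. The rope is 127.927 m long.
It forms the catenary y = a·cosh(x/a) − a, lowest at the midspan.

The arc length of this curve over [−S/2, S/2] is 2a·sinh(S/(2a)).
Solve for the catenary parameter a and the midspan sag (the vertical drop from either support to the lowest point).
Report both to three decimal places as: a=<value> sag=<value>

seed: a₀ = √(S³/(24(L−S))) = √(91.211³/(24·36.716)) = 29.345230
iter 1: u=1.554103  f(a)=+4.698e+00  f'(a)=-3.161e+00  a ← 29.345230 − (+4.698e+00/-3.161e+00) = 30.831225
iter 2: u=1.479198  f(a)=+3.804e-01  f'(a)=-2.668e+00  a ← 30.831225 − (+3.804e-01/-2.668e+00) = 30.973792
iter 3: u=1.472390  f(a)=+2.980e-03  f'(a)=-2.627e+00  a ← 30.973792 − (+2.980e-03/-2.627e+00) = 30.974927
iter 4: u=1.472336  f(a)=+1.861e-07  f'(a)=-2.626e+00  a ← 30.974927 − (+1.861e-07/-2.626e+00) = 30.974927
iter 5: u=1.472336  f(a)=+1.421e-14  f'(a)=-2.626e+00  a ← 30.974927 − (+1.421e-14/-2.626e+00) = 30.974927
converged: |Δa| < 1e-12 after 5 iterations
sag = a·(cosh(S/(2a)) − 1) = 30.974927·(cosh(1.472336) − 1) = 40.093881
T_max/T_min = cosh(S/(2a)) = 2.294398

a=30.975 sag=40.094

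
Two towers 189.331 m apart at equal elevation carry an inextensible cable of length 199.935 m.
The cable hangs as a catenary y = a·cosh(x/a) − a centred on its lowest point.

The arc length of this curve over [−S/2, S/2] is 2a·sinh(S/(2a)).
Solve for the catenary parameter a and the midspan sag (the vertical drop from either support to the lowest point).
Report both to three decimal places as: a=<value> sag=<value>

seed: a₀ = √(S³/(24(L−S))) = √(189.331³/(24·10.604)) = 163.302229
iter 1: u=0.579695  f(a)=+1.796e-01  f'(a)=-1.343e-01  a ← 163.302229 − (+1.796e-01/-1.343e-01) = 164.639698
iter 2: u=0.574986  f(a)=+2.230e-03  f'(a)=-1.310e-01  a ← 164.639698 − (+2.230e-03/-1.310e-01) = 164.656727
iter 3: u=0.574926  f(a)=+3.536e-07  f'(a)=-1.309e-01  a ← 164.656727 − (+3.536e-07/-1.309e-01) = 164.656730
iter 4: u=0.574926  f(a)=-2.842e-14  f'(a)=-1.309e-01  a ← 164.656730 − (-2.842e-14/-1.309e-01) = 164.656730
converged: |Δa| < 1e-12 after 4 iterations
sag = a·(cosh(S/(2a)) − 1) = 164.656730·(cosh(0.574926) − 1) = 27.970734
T_max/T_min = cosh(S/(2a)) = 1.169873

a=164.657 sag=27.971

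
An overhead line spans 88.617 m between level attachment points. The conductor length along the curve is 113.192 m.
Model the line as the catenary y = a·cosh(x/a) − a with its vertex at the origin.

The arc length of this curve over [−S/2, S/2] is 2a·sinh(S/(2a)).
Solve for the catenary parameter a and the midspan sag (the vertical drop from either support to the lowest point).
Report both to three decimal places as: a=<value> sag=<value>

a=35.696 sag=31.217

seed: a₀ = √(S³/(24(L−S))) = √(88.617³/(24·24.575)) = 34.349718
iter 1: u=1.289923  f(a)=+2.127e+00  f'(a)=-1.684e+00  a ← 34.349718 − (+2.127e+00/-1.684e+00) = 35.613371
iter 2: u=1.244153  f(a)=+1.230e-01  f'(a)=-1.494e+00  a ← 35.613371 − (+1.230e-01/-1.494e+00) = 35.695724
iter 3: u=1.241283  f(a)=+4.674e-04  f'(a)=-1.483e+00  a ← 35.695724 − (+4.674e-04/-1.483e+00) = 35.696039
iter 4: u=1.241272  f(a)=+6.800e-09  f'(a)=-1.483e+00  a ← 35.696039 − (+6.800e-09/-1.483e+00) = 35.696039
iter 5: u=1.241272  f(a)=+0.000e+00  f'(a)=-1.483e+00  a ← 35.696039 − (+0.000e+00/-1.483e+00) = 35.696039
converged: |Δa| < 1e-12 after 5 iterations
sag = a·(cosh(S/(2a)) − 1) = 35.696039·(cosh(1.241272) − 1) = 31.216698
T_max/T_min = cosh(S/(2a)) = 1.874514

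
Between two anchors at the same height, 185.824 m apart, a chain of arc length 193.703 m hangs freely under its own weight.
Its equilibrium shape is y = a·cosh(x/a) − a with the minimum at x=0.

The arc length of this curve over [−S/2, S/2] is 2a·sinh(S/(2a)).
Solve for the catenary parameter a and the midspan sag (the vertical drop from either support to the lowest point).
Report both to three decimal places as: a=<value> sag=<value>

seed: a₀ = √(S³/(24(L−S))) = √(185.824³/(24·7.879)) = 184.209293
iter 1: u=0.504383  f(a)=+1.008e-01  f'(a)=-8.774e-02  a ← 184.209293 − (+1.008e-01/-8.774e-02) = 185.358492
iter 2: u=0.501256  f(a)=+9.514e-04  f'(a)=-8.609e-02  a ← 185.358492 − (+9.514e-04/-8.609e-02) = 185.369543
iter 3: u=0.501226  f(a)=+8.648e-08  f'(a)=-8.608e-02  a ← 185.369543 − (+8.648e-08/-8.608e-02) = 185.369544
iter 4: u=0.501226  f(a)=+2.842e-14  f'(a)=-8.608e-02  a ← 185.369544 − (+2.842e-14/-8.608e-02) = 185.369544
converged: |Δa| < 1e-12 after 4 iterations
sag = a·(cosh(S/(2a)) − 1) = 185.369544·(cosh(0.501226) − 1) = 23.776532
T_max/T_min = cosh(S/(2a)) = 1.128266

a=185.370 sag=23.777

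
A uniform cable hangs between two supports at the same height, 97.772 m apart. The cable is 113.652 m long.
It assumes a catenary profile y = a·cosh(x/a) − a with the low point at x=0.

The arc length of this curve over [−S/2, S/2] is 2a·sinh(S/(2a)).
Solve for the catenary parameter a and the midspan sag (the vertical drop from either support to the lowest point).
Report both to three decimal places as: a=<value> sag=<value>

seed: a₀ = √(S³/(24(L−S))) = √(97.772³/(24·15.880)) = 49.521168
iter 1: u=0.987174  f(a)=+7.920e-01  f'(a)=-7.061e-01  a ← 49.521168 − (+7.920e-01/-7.061e-01) = 50.642836
iter 2: u=0.965309  f(a)=+2.771e-02  f'(a)=-6.574e-01  a ← 50.642836 − (+2.771e-02/-6.574e-01) = 50.684980
iter 3: u=0.964507  f(a)=+3.663e-05  f'(a)=-6.557e-01  a ← 50.684980 − (+3.663e-05/-6.557e-01) = 50.685036
iter 4: u=0.964506  f(a)=+6.425e-11  f'(a)=-6.557e-01  a ← 50.685036 − (+6.425e-11/-6.557e-01) = 50.685036
iter 5: u=0.964506  f(a)=+0.000e+00  f'(a)=-6.557e-01  a ← 50.685036 − (+0.000e+00/-6.557e-01) = 50.685036
converged: |Δa| < 1e-12 after 5 iterations
sag = a·(cosh(S/(2a)) − 1) = 50.685036·(cosh(0.964506) − 1) = 25.460661
T_max/T_min = cosh(S/(2a)) = 1.502331

a=50.685 sag=25.461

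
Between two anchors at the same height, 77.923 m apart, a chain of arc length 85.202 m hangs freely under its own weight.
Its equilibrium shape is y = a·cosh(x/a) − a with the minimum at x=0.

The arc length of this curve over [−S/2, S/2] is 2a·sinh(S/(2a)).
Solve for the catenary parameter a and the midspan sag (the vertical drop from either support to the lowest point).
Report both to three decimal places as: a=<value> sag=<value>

seed: a₀ = √(S³/(24(L−S))) = √(77.923³/(24·7.279)) = 52.042364
iter 1: u=0.748650  f(a)=+2.067e-01  f'(a)=-2.957e-01  a ← 52.042364 − (+2.067e-01/-2.957e-01) = 52.741412
iter 2: u=0.738727  f(a)=+4.239e-03  f'(a)=-2.837e-01  a ← 52.741412 − (+4.239e-03/-2.837e-01) = 52.756353
iter 3: u=0.738518  f(a)=+1.865e-06  f'(a)=-2.835e-01  a ← 52.756353 − (+1.865e-06/-2.835e-01) = 52.756360
iter 4: u=0.738518  f(a)=+3.411e-13  f'(a)=-2.835e-01  a ← 52.756360 − (+3.411e-13/-2.835e-01) = 52.756360
converged: |Δa| < 1e-12 after 4 iterations
sag = a·(cosh(S/(2a)) − 1) = 52.756360·(cosh(0.738518) − 1) = 15.052775
T_max/T_min = cosh(S/(2a)) = 1.285326

a=52.756 sag=15.053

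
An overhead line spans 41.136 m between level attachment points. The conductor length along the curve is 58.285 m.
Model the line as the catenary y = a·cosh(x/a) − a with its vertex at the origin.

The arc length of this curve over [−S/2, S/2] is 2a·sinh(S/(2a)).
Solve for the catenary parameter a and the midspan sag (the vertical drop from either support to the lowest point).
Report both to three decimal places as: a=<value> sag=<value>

seed: a₀ = √(S³/(24(L−S))) = √(41.136³/(24·17.149)) = 13.004931
iter 1: u=1.581554  f(a)=+2.277e+00  f'(a)=-3.359e+00  a ← 13.004931 − (+2.277e+00/-3.359e+00) = 13.682875
iter 2: u=1.503193  f(a)=+1.902e-01  f'(a)=-2.819e+00  a ← 13.682875 − (+1.902e-01/-2.819e+00) = 13.750332
iter 3: u=1.495818  f(a)=+1.594e-03  f'(a)=-2.772e+00  a ← 13.750332 − (+1.594e-03/-2.772e+00) = 13.750906
iter 4: u=1.495756  f(a)=+1.140e-07  f'(a)=-2.772e+00  a ← 13.750906 − (+1.140e-07/-2.772e+00) = 13.750906
iter 5: u=1.495756  f(a)=+0.000e+00  f'(a)=-2.772e+00  a ← 13.750906 − (+0.000e+00/-2.772e+00) = 13.750906
converged: |Δa| < 1e-12 after 5 iterations
sag = a·(cosh(S/(2a)) − 1) = 13.750906·(cosh(1.495756) − 1) = 18.472885
T_max/T_min = cosh(S/(2a)) = 2.343394

a=13.751 sag=18.473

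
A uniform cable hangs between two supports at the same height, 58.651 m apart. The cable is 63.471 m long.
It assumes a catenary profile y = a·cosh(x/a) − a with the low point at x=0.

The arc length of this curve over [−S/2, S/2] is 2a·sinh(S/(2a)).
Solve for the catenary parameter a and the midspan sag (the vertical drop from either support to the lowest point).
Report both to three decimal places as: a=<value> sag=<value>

seed: a₀ = √(S³/(24(L−S))) = √(58.651³/(24·4.820)) = 41.762260
iter 1: u=0.702201  f(a)=+1.202e-01  f'(a)=-2.424e-01  a ← 41.762260 − (+1.202e-01/-2.424e-01) = 42.258263
iter 2: u=0.693959  f(a)=+2.176e-03  f'(a)=-2.337e-01  a ← 42.258263 − (+2.176e-03/-2.337e-01) = 42.267573
iter 3: u=0.693806  f(a)=+7.415e-07  f'(a)=-2.336e-01  a ← 42.267573 − (+7.415e-07/-2.336e-01) = 42.267576
iter 4: u=0.693806  f(a)=+7.816e-14  f'(a)=-2.336e-01  a ← 42.267576 − (+7.816e-14/-2.336e-01) = 42.267576
converged: |Δa| < 1e-12 after 4 iterations
sag = a·(cosh(S/(2a)) − 1) = 42.267576·(cosh(0.693806) − 1) = 10.587792
T_max/T_min = cosh(S/(2a)) = 1.250494

a=42.268 sag=10.588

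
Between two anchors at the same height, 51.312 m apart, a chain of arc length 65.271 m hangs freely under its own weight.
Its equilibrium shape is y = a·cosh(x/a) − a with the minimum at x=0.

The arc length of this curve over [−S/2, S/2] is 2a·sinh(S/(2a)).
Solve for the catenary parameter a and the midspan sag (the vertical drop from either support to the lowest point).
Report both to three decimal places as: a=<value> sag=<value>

seed: a₀ = √(S³/(24(L−S))) = √(51.312³/(24·13.959)) = 20.081476
iter 1: u=1.277595  f(a)=+1.185e+00  f'(a)=-1.631e+00  a ← 20.081476 − (+1.185e+00/-1.631e+00) = 20.807823
iter 2: u=1.232998  f(a)=+6.730e-02  f'(a)=-1.450e+00  a ← 20.807823 − (+6.730e-02/-1.450e+00) = 20.854228
iter 3: u=1.230254  f(a)=+2.462e-04  f'(a)=-1.440e+00  a ← 20.854228 − (+2.462e-04/-1.440e+00) = 20.854399
iter 4: u=1.230244  f(a)=+3.322e-09  f'(a)=-1.440e+00  a ← 20.854399 − (+3.322e-09/-1.440e+00) = 20.854399
iter 5: u=1.230244  f(a)=+0.000e+00  f'(a)=-1.440e+00  a ← 20.854399 − (+0.000e+00/-1.440e+00) = 20.854399
converged: |Δa| < 1e-12 after 5 iterations
sag = a·(cosh(S/(2a)) − 1) = 20.854399·(cosh(1.230244) − 1) = 17.875200
T_max/T_min = cosh(S/(2a)) = 1.857143

a=20.854 sag=17.875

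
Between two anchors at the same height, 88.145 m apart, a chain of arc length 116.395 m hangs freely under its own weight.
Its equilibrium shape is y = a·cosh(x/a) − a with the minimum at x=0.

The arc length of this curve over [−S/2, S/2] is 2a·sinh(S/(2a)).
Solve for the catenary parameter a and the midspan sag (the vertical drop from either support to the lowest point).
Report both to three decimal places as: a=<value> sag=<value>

a=33.209 sag=33.797

seed: a₀ = √(S³/(24(L−S))) = √(88.145³/(24·28.250)) = 31.782033
iter 1: u=1.386711  f(a)=+2.844e+00  f'(a)=-2.144e+00  a ← 31.782033 − (+2.844e+00/-2.144e+00) = 33.108545
iter 2: u=1.331152  f(a)=+1.877e-01  f'(a)=-1.869e+00  a ← 33.108545 − (+1.877e-01/-1.869e+00) = 33.208975
iter 3: u=1.327126  f(a)=+9.461e-04  f'(a)=-1.851e+00  a ← 33.208975 − (+9.461e-04/-1.851e+00) = 33.209487
iter 4: u=1.327106  f(a)=+2.429e-08  f'(a)=-1.850e+00  a ← 33.209487 − (+2.429e-08/-1.850e+00) = 33.209487
iter 5: u=1.327106  f(a)=+0.000e+00  f'(a)=-1.850e+00  a ← 33.209487 − (+0.000e+00/-1.850e+00) = 33.209487
converged: |Δa| < 1e-12 after 5 iterations
sag = a·(cosh(S/(2a)) − 1) = 33.209487·(cosh(1.327106) − 1) = 33.796625
T_max/T_min = cosh(S/(2a)) = 2.017680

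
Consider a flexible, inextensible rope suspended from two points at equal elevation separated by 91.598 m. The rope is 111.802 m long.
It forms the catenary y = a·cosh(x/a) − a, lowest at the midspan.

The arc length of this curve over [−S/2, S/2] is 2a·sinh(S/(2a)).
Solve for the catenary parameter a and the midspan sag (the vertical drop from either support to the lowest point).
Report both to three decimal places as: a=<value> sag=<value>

a=41.067 sag=28.298

seed: a₀ = √(S³/(24(L−S))) = √(91.598³/(24·20.204)) = 39.811147
iter 1: u=1.150406  f(a)=+1.380e+00  f'(a)=-1.156e+00  a ← 39.811147 − (+1.380e+00/-1.156e+00) = 41.004963
iter 2: u=1.116914  f(a)=+6.450e-02  f'(a)=-1.050e+00  a ← 41.004963 − (+6.450e-02/-1.050e+00) = 41.066388
iter 3: u=1.115243  f(a)=+1.562e-04  f'(a)=-1.045e+00  a ← 41.066388 − (+1.562e-04/-1.045e+00) = 41.066537
iter 4: u=1.115239  f(a)=+9.215e-10  f'(a)=-1.045e+00  a ← 41.066537 − (+9.215e-10/-1.045e+00) = 41.066537
iter 5: u=1.115239  f(a)=-2.842e-14  f'(a)=-1.045e+00  a ← 41.066537 − (-2.842e-14/-1.045e+00) = 41.066537
converged: |Δa| < 1e-12 after 5 iterations
sag = a·(cosh(S/(2a)) − 1) = 41.066537·(cosh(1.115239) − 1) = 28.297591
T_max/T_min = cosh(S/(2a)) = 1.689067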